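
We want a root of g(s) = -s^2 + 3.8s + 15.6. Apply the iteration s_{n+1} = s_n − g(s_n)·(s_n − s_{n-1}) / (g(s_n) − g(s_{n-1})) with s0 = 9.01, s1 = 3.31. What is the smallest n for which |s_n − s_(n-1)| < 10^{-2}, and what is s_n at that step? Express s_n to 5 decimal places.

n = 6, s_n = 6.28295

g(9.01) = -31.3421000, g(3.31) = 17.2219000
s2 = 3.3100000 − 17.2219000·(-5.7000000)/(48.5640000) = 5.3313498;  |Δ| = 2.0213498
g(5.3313498) = 7.4358388
s3 = 5.3313498 − 7.4358388·(2.0213498)/(-9.7860612) = 6.8672518;  |Δ| = 1.5359020
g(6.8672518) = -5.4635901
s4 = 6.8672518 − (-5.4635901)·(1.5359020)/(-12.8994289) = 6.2167161;  |Δ| = 0.6505357
g(6.2167161) = 0.5759624
s5 = 6.2167161 − 0.5759624·(-0.6505357)/(6.0395525) = 6.2787545;  |Δ| = 0.0620384
g(6.2787545) = 0.0365094
s6 = 6.2787545 − 0.0365094·(0.0620384)/(-0.5394530) = 6.2829531;  |Δ| = 0.0041987
|s6 − s5| = 0.0041987 < 10^{-2}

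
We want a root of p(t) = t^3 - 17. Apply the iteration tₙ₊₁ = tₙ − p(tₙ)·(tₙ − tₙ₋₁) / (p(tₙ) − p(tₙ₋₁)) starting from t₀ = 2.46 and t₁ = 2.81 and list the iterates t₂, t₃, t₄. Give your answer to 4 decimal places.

2.5613, 2.5704, 2.5713

p(2.46) = -2.113064, p(2.81) = 5.188041
t₂ = 2.810000 − 5.188041·(2.810000 − 2.460000) / (5.188041 − (-2.113064)) = 2.810000 − (1.815814)/(7.301105) = 2.561296
p(2.561296) = -0.197292
t₃ = 2.561296 − (-0.197292)·(2.561296 − 2.810000) / (-0.197292 − 5.188041) = 2.561296 − (0.049067)/(-5.385333) = 2.570407
p(2.570407) = -0.017337
t₄ = 2.570407 − (-0.017337)·(2.570407 − 2.561296) / (-0.017337 − (-0.197292)) = 2.570407 − (-0.000158)/(0.179955) = 2.571285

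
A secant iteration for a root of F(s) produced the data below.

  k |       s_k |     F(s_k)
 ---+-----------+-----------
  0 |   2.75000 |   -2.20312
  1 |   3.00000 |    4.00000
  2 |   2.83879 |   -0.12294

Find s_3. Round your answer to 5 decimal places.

s_3 = 2.83879 − (-0.12294)·(2.83879 − 3.00000) / (-0.12294 − 4.00000)
   = 2.83879 − (0.0198192)/(-4.1229400) = 2.8435970

2.84360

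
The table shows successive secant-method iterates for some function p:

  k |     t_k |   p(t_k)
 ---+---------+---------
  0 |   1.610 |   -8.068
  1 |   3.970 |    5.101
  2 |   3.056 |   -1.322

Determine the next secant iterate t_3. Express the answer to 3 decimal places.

t_3 = 3.056 − (-1.322)·(3.056 − 3.970) / (-1.322 − 5.101)
   = 3.056 − (1.20831)/(-6.42300) = 3.24412

3.244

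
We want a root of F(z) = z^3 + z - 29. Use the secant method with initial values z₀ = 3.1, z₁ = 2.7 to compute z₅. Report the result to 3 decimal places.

F(3.1) = 3.89100, F(2.7) = -6.61700
z₂ = 2.70000 − (-6.61700)·(2.70000 − 3.10000) / (-6.61700 − 3.89100) = 2.70000 − (2.64680)/(-10.50800) = 2.95188
F(2.95188) = -0.32652
z₃ = 2.95188 − (-0.32652)·(2.95188 − 2.70000) / (-0.32652 − (-6.61700)) = 2.95188 − (-0.08224)/(6.29048) = 2.96496
F(2.96496) = 0.02985
z₄ = 2.96496 − 0.02985·(2.96496 − 2.95188) / (0.02985 − (-0.32652)) = 2.96496 − (0.00039)/(0.35637) = 2.96386
F(2.96386) = -0.00012
z₅ = 2.96386 − (-0.00012)·(2.96386 − 2.96496) / (-0.00012 − 0.02985) = 2.96386 − (0.00000)/(-0.02997) = 2.96387

2.964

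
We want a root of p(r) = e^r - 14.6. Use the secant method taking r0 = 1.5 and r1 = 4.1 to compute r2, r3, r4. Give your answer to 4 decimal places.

1.9710, 2.2682, 2.8590

p(1.5) = -10.118311, p(4.1) = 45.740288
r2 = 4.100000 − 45.740288·(4.100000 − 1.500000) / (45.740288 − (-10.118311)) = 4.100000 − (118.924748)/(55.858599) = 1.970968
p(1.970968) = -7.422379
r3 = 1.970968 − (-7.422379)·(1.970968 − 4.100000) / (-7.422379 − 45.740288) = 1.970968 − (15.802484)/(-53.162667) = 2.268216
p(2.268216) = -4.937855
r4 = 2.268216 − (-4.937855)·(2.268216 − 1.970968) / (-4.937855 − (-7.422379)) = 2.268216 − (-1.467766)/(2.484525) = 2.858979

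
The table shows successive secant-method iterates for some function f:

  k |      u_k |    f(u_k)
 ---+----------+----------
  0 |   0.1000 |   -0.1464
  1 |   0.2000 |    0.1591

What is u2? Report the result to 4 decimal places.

u2 = 0.2000 − 0.1591·(0.2000 − 0.1000) / (0.1591 − (-0.1464))
   = 0.2000 − (0.015910)/(0.305500) = 0.147921

0.1479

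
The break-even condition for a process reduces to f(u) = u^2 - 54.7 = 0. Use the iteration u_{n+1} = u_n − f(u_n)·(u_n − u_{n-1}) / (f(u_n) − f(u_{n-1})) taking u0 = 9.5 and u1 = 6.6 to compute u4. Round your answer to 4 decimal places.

f(9.5) = 35.550000, f(6.6) = -11.140000
u2 = 6.600000 − (-11.140000)·(6.600000 − 9.500000) / (-11.140000 − 35.550000) = 6.600000 − (32.306000)/(-46.690000) = 7.291925
f(7.291925) = -1.527823
u3 = 7.291925 − (-1.527823)·(7.291925 − 6.600000) / (-1.527823 − (-11.140000)) = 7.291925 − (-1.057140)/(9.612177) = 7.401905
f(7.401905) = 0.088193
u4 = 7.401905 − 0.088193·(7.401905 − 7.291925) / (0.088193 − (-1.527823)) = 7.401905 − (0.009699)/(1.616016) = 7.395903

7.3959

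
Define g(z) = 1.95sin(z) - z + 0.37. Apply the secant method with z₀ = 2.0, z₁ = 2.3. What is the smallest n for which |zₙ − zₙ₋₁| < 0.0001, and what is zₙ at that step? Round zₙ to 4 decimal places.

g(2.0) = 0.143130, g(2.3) = -0.475875
z₂ = 2.300000 − (-0.475875)·(0.300000)/(-0.619005) = 2.069368;  |Δ| = 0.230632
g(2.069368) = 0.013252
z₃ = 2.069368 − 0.013252·(-0.230632)/(0.489127) = 2.075616;  |Δ| = 0.006249
g(2.075616) = 0.001144
z₄ = 2.075616 − 0.001144·(0.006249)/(-0.012108) = 2.076207;  |Δ| = 0.000590
g(2.076207) = -0.000003
z₅ = 2.076207 − (-0.000003)·(0.000590)/(-0.001147) = 2.076205;  |Δ| = 0.000002
|z₅ − z₄| = 0.000002 < 0.0001

n = 5, zₙ = 2.0762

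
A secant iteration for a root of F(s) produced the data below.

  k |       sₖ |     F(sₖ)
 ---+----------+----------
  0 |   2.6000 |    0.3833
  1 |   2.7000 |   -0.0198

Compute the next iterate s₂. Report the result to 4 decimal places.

s₂ = 2.7000 − (-0.0198)·(2.7000 − 2.6000) / (-0.0198 − 0.3833)
   = 2.7000 − (-0.001980)/(-0.403100) = 2.695088

2.6951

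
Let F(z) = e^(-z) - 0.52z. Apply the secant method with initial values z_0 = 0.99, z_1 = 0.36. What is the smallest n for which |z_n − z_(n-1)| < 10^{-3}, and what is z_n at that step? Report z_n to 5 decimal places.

n = 5, z_n = 0.83466

F(0.99) = -0.1432233, F(0.36) = 0.5104763
z_2 = 0.3600000 − 0.5104763·(-0.6300000)/(0.6536996) = 0.8519692;  |Δ| = 0.4919692
F(0.8519692) = -0.0164499
z_3 = 0.8519692 − (-0.0164499)·(0.4919692)/(-0.5269262) = 0.8366106;  |Δ| = 0.0153586
F(0.8366106) = -0.0018613
z_4 = 0.8366106 − (-0.0018613)·(-0.0153586)/(0.0145886) = 0.8346511;  |Δ| = 0.0019595
F(0.8346511) = 0.0000073
z_5 = 0.8346511 − 0.0000073·(-0.0019595)/(0.0018686) = 0.8346588;  |Δ| = 0.0000077
|z_5 − z_4| = 0.0000077 < 10^{-3}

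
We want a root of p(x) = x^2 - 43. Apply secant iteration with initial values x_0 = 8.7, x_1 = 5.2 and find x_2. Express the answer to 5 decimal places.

6.34820

p(8.7) = 32.6900000, p(5.2) = -15.9600000
x_2 = 5.2000000 − (-15.9600000)·(5.2000000 − 8.7000000) / (-15.9600000 − 32.6900000) = 5.2000000 − (55.8600000)/(-48.6500000) = 6.3482014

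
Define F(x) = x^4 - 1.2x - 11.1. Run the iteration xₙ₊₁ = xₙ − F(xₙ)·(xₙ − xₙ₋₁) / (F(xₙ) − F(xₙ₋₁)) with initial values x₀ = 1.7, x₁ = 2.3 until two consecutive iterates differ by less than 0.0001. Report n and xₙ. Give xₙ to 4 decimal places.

F(1.7) = -4.787900, F(2.3) = 14.124100
x₂ = 2.300000 − 14.124100·(0.600000)/(18.912000) = 1.851900;  |Δ| = 0.448100
F(1.851900) = -1.560570
x₃ = 1.851900 − (-1.560570)·(-0.448100)/(-15.684670) = 1.896485;  |Δ| = 0.044584
F(1.896485) = -0.439859
x₄ = 1.896485 − (-0.439859)·(0.044584)/(1.120711) = 1.913983;  |Δ| = 0.017499
F(1.913983) = 0.023222
x₅ = 1.913983 − 0.023222·(0.017499)/(0.463081) = 1.913106;  |Δ| = 0.000877
F(1.913106) = -0.000319
x₆ = 1.913106 − (-0.000319)·(-0.000877)/(-0.023541) = 1.913118;  |Δ| = 0.000012
|x₆ − x₅| = 0.000012 < 0.0001

n = 6, xₙ = 1.9131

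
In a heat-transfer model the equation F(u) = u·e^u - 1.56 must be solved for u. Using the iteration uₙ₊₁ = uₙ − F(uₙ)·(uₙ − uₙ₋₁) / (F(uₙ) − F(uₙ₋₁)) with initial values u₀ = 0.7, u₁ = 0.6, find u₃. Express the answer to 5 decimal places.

F(0.7) = -0.1503731, F(0.6) = -0.4667287
u₂ = 0.6000000 − (-0.4667287)·(0.6000000 − 0.7000000) / (-0.4667287 − (-0.1503731)) = 0.6000000 − (0.0466729)/(-0.3163556) = 0.7475329
F(0.7475329) = 0.0186278
u₃ = 0.7475329 − 0.0186278·(0.7475329 − 0.6000000) / (0.0186278 − (-0.4667287)) = 0.7475329 − (0.0027482)/(0.4853566) = 0.7418707

0.74187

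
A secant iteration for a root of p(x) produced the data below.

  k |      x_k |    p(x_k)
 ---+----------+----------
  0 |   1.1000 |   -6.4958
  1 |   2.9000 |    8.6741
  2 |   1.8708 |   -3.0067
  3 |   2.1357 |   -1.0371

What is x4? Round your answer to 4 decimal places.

2.2752

x4 = 2.1357 − (-1.0371)·(2.1357 − 1.8708) / (-1.0371 − (-3.0067))
   = 2.1357 − (-0.274728)/(1.969600) = 2.275184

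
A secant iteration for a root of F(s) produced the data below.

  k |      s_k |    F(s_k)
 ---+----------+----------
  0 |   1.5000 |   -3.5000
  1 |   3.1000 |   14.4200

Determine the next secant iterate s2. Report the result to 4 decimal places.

1.8125

s2 = 3.1000 − 14.4200·(3.1000 − 1.5000) / (14.4200 − (-3.5000))
   = 3.1000 − (23.072000)/(17.920000) = 1.812500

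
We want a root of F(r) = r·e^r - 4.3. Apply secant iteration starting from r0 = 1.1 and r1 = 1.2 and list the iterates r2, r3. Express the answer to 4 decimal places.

F(1.1) = -0.995417, F(1.2) = -0.315860
r2 = 1.200000 − (-0.315860)·(1.200000 − 1.100000) / (-0.315860 − (-0.995417)) = 1.200000 − (-0.031586)/(0.679558) = 1.246480
F(1.246480) = 0.035357
r3 = 1.246480 − 0.035357·(1.246480 − 1.200000) / (0.035357 − (-0.315860)) = 1.246480 − (0.001643)/(0.351217) = 1.241801

1.2465, 1.2418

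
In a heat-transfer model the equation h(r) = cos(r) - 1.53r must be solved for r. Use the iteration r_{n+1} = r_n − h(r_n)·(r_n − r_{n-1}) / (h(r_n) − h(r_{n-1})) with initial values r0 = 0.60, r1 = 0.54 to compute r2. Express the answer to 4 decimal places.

0.5552

h(0.60) = -0.092664, h(0.54) = 0.031509
r2 = 0.540000 − 0.031509·(0.540000 − 0.600000) / (0.031509 − (-0.092664)) = 0.540000 − (-0.001891)/(0.124173) = 0.555225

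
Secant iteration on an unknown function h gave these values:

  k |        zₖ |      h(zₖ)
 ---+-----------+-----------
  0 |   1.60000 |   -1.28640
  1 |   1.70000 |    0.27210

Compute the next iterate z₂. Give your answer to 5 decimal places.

z₂ = 1.70000 − 0.27210·(1.70000 − 1.60000) / (0.27210 − (-1.28640))
   = 1.70000 − (0.0272100)/(1.5585000) = 1.6825409

1.68254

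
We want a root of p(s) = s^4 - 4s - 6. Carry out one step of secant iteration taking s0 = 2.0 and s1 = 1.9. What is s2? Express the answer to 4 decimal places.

p(2.0) = 2.000000, p(1.9) = -0.567900
s2 = 1.900000 − (-0.567900)·(1.900000 − 2.000000) / (-0.567900 − 2.000000) = 1.900000 − (0.056790)/(-2.567900) = 1.922115

1.9221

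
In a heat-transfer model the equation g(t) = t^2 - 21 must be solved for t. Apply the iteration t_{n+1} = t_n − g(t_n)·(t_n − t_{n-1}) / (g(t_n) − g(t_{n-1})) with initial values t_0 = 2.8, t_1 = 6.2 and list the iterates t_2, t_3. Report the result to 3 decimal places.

g(2.8) = -13.16000, g(6.2) = 17.44000
t_2 = 6.20000 − 17.44000·(6.20000 − 2.80000) / (17.44000 − (-13.16000)) = 6.20000 − (59.29600)/(30.60000) = 4.26222
g(4.26222) = -2.83346
t_3 = 4.26222 − (-2.83346)·(4.26222 − 6.20000) / (-2.83346 − 17.44000) = 4.26222 − (5.49062)/(-20.27346) = 4.53305

4.262, 4.533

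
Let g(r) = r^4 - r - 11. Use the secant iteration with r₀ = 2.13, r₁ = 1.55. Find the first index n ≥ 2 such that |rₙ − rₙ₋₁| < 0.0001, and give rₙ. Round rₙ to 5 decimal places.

n = 6, rₙ = 1.89498

g(2.13) = 7.4534616, g(1.55) = -6.7779937
r₂ = 1.5500000 − (-6.7779937)·(-0.5800000)/(-14.2314554) = 1.8262357;  |Δ| = 0.2762357
g(1.8262357) = -1.7030975
r₃ = 1.8262357 − (-1.7030975)·(0.2762357)/(5.0748963) = 1.9189384;  |Δ| = 0.0927027
g(1.9189384) = 0.6405753
r₄ = 1.9189384 − 0.6405753·(0.0927027)/(2.3436728) = 1.8936008;  |Δ| = 0.0253376
g(1.8936008) = -0.0361847
r₅ = 1.8936008 − (-0.0361847)·(-0.0253376)/(-0.6767601) = 1.8949555;  |Δ| = 0.0013547
g(1.8949555) = -0.0007056
r₆ = 1.8949555 − (-0.0007056)·(0.0013547)/(0.0354791) = 1.8949825;  |Δ| = 0.0000269
|r₆ − r₅| = 0.0000269 < 0.0001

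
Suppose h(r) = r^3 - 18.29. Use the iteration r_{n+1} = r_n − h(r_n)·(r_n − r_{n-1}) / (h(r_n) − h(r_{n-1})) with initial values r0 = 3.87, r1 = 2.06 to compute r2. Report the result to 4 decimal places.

2.4111

h(3.87) = 39.670603, h(2.06) = -9.548184
r2 = 2.060000 − (-9.548184)·(2.060000 − 3.870000) / (-9.548184 − 39.670603) = 2.060000 − (17.282213)/(-49.218787) = 2.411130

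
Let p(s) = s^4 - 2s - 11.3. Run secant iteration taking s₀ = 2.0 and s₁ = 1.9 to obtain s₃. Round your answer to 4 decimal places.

p(2.0) = 0.700000, p(1.9) = -2.067900
s₂ = 1.900000 − (-2.067900)·(1.900000 − 2.000000) / (-2.067900 − 0.700000) = 1.900000 − (0.206790)/(-2.767900) = 1.974710
p(1.974710) = -0.043477
s₃ = 1.974710 − (-0.043477)·(1.974710 − 1.900000) / (-0.043477 − (-2.067900)) = 1.974710 − (-0.003248)/(2.024423) = 1.976315

1.9763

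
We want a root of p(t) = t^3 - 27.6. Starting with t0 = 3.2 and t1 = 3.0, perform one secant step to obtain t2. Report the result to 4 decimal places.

3.0208

p(3.2) = 5.168000, p(3.0) = -0.600000
t2 = 3.000000 − (-0.600000)·(3.000000 − 3.200000) / (-0.600000 − 5.168000) = 3.000000 − (0.120000)/(-5.768000) = 3.020804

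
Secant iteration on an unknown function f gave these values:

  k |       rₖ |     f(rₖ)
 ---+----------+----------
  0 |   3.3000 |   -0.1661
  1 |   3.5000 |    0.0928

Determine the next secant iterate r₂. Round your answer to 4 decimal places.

3.4283

r₂ = 3.5000 − 0.0928·(3.5000 − 3.3000) / (0.0928 − (-0.1661))
   = 3.5000 − (0.018560)/(0.258900) = 3.428312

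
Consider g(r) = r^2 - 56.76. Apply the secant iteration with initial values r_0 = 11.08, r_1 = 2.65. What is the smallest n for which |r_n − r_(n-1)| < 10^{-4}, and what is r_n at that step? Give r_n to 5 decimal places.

n = 7, r_n = 7.53392

g(11.08) = 66.0064000, g(2.65) = -49.7375000
r_2 = 2.6500000 − (-49.7375000)·(-8.4300000)/(-115.7439000) = 6.2725419;  |Δ| = 3.6225419
g(6.2725419) = -17.4152184
r_3 = 6.2725419 − (-17.4152184)·(3.6225419)/(32.3222816) = 8.2243644;  |Δ| = 1.9518225
g(8.2243644) = 10.8801701
r_4 = 8.2243644 − 10.8801701·(1.9518225)/(28.2953885) = 7.4738477;  |Δ| = 0.7505167
g(7.4738477) = -0.9016001
r_5 = 7.4738477 − (-0.9016001)·(-0.7505167)/(-11.7817702) = 7.5312810;  |Δ| = 0.0574333
g(7.5312810) = -0.0398061
r_6 = 7.5312810 − (-0.0398061)·(0.0574333)/(0.8617940) = 7.5339339;  |Δ| = 0.0026528
g(7.5339339) = 0.0001594
r_7 = 7.5339339 − 0.0001594·(0.0026528)/(0.0399655) = 7.5339233;  |Δ| = 0.0000106
|r_7 − r_6| = 0.0000106 < 10^{-4}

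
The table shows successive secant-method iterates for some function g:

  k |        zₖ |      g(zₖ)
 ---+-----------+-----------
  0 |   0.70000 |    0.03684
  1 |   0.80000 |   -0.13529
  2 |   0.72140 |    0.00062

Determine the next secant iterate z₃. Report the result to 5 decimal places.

z₃ = 0.72140 − 0.00062·(0.72140 − 0.80000) / (0.00062 − (-0.13529))
   = 0.72140 − (-0.0000487)/(0.1359100) = 0.7217586

0.72176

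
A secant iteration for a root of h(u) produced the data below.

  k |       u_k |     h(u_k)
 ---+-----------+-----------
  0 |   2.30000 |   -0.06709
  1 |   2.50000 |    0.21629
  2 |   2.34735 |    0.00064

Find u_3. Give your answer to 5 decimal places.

2.34690

u_3 = 2.34735 − 0.00064·(2.34735 − 2.50000) / (0.00064 − 0.21629)
   = 2.34735 − (-0.0000977)/(-0.2156500) = 2.3468970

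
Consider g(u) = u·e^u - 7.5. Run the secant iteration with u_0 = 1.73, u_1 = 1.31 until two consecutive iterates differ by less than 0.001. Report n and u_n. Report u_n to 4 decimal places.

n = 5, u_n = 1.5662

g(1.73) = 2.258331, g(1.31) = -2.644912
u_2 = 1.310000 − (-2.644912)·(-0.420000)/(-4.903244) = 1.536557;  |Δ| = 0.226557
g(1.536557) = -0.357228
u_3 = 1.536557 − (-0.357228)·(0.226557)/(2.287684) = 1.571934;  |Δ| = 0.035377
g(1.571934) = 0.070364
u_4 = 1.571934 − 0.070364·(0.035377)/(0.427593) = 1.566113;  |Δ| = 0.005822
g(1.566113) = -0.001454
u_5 = 1.566113 − (-0.001454)·(-0.005822)/(-0.071819) = 1.566230;  |Δ| = 0.000118
|u_5 − u_4| = 0.000118 < 0.001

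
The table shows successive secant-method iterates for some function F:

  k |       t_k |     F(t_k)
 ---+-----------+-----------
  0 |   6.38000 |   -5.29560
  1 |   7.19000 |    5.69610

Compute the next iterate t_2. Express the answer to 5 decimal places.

t_2 = 7.19000 − 5.69610·(7.19000 − 6.38000) / (5.69610 − (-5.29560))
   = 7.19000 − (4.6138410)/(10.9917000) = 6.7702432

6.77024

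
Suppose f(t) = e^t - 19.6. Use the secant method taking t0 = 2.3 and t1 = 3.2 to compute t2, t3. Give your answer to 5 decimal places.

f(2.3) = -9.6258175, f(3.2) = 4.9325302
t2 = 3.2000000 − 4.9325302·(3.2000000 − 2.3000000) / (4.9325302 − (-9.6258175)) = 3.2000000 − (4.4392772)/(14.5583477) = 2.8950700
f(2.8950700) = -1.5152329
t3 = 2.8950700 − (-1.5152329)·(2.8950700 − 3.2000000) / (-1.5152329 − 4.9325302) = 2.8950700 − (0.4620400)/(-6.4477631) = 2.9667289

2.89507, 2.96673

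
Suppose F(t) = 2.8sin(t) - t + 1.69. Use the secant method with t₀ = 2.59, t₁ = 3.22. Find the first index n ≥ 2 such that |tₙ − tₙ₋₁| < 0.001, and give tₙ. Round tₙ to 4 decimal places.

F(2.59) = 0.567324, F(3.22) = -1.749316
t₂ = 3.220000 − (-1.749316)·(0.630000)/(-2.316640) = 2.744281;  |Δ| = 0.475719
F(2.744281) = 0.029152
t₃ = 2.744281 − 0.029152·(-0.475719)/(1.778468) = 2.752079;  |Δ| = 0.007798
F(2.752079) = 0.001188
t₄ = 2.752079 − 0.001188·(0.007798)/(-0.027964) = 2.752411;  |Δ| = 0.000331
|t₄ − t₃| = 0.000331 < 0.001

n = 4, tₙ = 2.7524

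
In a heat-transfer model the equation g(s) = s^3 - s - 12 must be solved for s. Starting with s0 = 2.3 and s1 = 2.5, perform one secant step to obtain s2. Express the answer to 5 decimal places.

g(2.3) = -2.1330000, g(2.5) = 1.1250000
s2 = 2.5000000 − 1.1250000·(2.5000000 − 2.3000000) / (1.1250000 − (-2.1330000)) = 2.5000000 − (0.2250000)/(3.2580000) = 2.4309392

2.43094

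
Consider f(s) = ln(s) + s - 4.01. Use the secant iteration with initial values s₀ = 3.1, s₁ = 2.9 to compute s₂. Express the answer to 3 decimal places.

2.934

f(3.1) = 0.22140, f(2.9) = -0.04529
s₂ = 2.90000 − (-0.04529)·(2.90000 − 3.10000) / (-0.04529 − 0.22140) = 2.90000 − (0.00906)/(-0.26669) = 2.93396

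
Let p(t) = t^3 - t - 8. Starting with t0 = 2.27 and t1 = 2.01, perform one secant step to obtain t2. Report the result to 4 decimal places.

p(2.27) = 1.427083, p(2.01) = -1.889399
t2 = 2.010000 − (-1.889399)·(2.010000 − 2.270000) / (-1.889399 − 1.427083) = 2.010000 − (0.491244)/(-3.316482) = 2.158122

2.1581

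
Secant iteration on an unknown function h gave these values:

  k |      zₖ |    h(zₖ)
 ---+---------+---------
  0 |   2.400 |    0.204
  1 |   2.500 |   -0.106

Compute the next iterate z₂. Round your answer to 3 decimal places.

2.466

z₂ = 2.500 − (-0.106)·(2.500 − 2.400) / (-0.106 − 0.204)
   = 2.500 − (-0.01060)/(-0.31000) = 2.46581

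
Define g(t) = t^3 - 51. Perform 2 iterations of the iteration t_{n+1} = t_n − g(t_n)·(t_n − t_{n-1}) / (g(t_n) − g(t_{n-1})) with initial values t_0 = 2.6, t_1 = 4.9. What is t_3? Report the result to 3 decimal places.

g(2.6) = -33.42400, g(4.9) = 66.64900
t_2 = 4.90000 − 66.64900·(4.90000 − 2.60000) / (66.64900 − (-33.42400)) = 4.90000 − (153.29270)/(100.07300) = 3.36819
g(3.36819) = -12.78884
t_3 = 3.36819 − (-12.78884)·(3.36819 − 4.90000) / (-12.78884 − 66.64900) = 3.36819 − (19.59006)/(-79.43784) = 3.61480

3.615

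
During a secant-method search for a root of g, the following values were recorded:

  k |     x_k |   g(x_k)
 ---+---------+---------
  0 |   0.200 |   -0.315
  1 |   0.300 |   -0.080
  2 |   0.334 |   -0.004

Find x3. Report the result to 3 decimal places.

x3 = 0.334 − (-0.004)·(0.334 − 0.300) / (-0.004 − (-0.080))
   = 0.334 − (-0.00014)/(0.07600) = 0.33579

0.336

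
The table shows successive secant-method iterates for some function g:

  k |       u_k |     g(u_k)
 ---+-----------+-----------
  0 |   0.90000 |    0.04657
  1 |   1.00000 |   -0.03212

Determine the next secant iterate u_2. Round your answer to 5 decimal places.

u_2 = 1.00000 − (-0.03212)·(1.00000 − 0.90000) / (-0.03212 − 0.04657)
   = 1.00000 − (-0.0032120)/(-0.0786900) = 0.9591816

0.95918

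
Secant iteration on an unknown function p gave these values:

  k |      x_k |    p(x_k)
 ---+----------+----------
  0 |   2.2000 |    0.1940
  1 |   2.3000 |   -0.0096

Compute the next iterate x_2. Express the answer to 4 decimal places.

2.2953

x_2 = 2.3000 − (-0.0096)·(2.3000 − 2.2000) / (-0.0096 − 0.1940)
   = 2.3000 − (-0.000960)/(-0.203600) = 2.295285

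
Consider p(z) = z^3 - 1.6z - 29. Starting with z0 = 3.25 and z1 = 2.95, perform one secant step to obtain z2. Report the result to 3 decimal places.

3.245

p(3.25) = 0.12813, p(2.95) = -8.04762
z2 = 2.95000 − (-8.04762)·(2.95000 − 3.25000) / (-8.04762 − 0.12813) = 2.95000 − (2.41429)/(-8.17575) = 3.24530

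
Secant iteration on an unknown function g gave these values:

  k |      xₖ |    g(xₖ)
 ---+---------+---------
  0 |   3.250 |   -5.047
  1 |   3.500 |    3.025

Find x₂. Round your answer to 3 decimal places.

3.406

x₂ = 3.500 − 3.025·(3.500 − 3.250) / (3.025 − (-5.047))
   = 3.500 − (0.75625)/(8.07200) = 3.40631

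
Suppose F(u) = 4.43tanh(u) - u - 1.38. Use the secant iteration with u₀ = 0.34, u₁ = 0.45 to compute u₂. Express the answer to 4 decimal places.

0.4361

F(0.34) = -0.269275, F(0.45) = 0.039013
u₂ = 0.450000 − 0.039013·(0.450000 − 0.340000) / (0.039013 − (-0.269275)) = 0.450000 − (0.004291)/(0.308288) = 0.436080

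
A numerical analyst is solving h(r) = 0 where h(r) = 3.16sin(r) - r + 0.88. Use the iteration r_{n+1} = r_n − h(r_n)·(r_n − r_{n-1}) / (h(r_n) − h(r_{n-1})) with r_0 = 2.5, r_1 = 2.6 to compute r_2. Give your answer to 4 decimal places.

h(2.5) = 0.271172, h(2.6) = -0.091016
r_2 = 2.600000 − (-0.091016)·(2.600000 − 2.500000) / (-0.091016 − 0.271172) = 2.600000 − (-0.009102)/(-0.362188) = 2.574871

2.5749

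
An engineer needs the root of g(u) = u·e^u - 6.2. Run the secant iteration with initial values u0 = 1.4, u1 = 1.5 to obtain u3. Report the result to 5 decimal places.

g(1.4) = -0.5227200, g(1.5) = 0.5225336
u2 = 1.5000000 − 0.5225336·(1.5000000 − 1.4000000) / (0.5225336 − (-0.5227200)) = 1.5000000 − (0.0522534)/(1.0452537) = 1.4500089
g(1.4500089) = -0.0183908
u3 = 1.4500089 − (-0.0183908)·(1.4500089 − 1.5000000) / (-0.0183908 − 0.5225336) = 1.4500089 − (0.0009194)/(-0.5409244) = 1.4517086

1.45171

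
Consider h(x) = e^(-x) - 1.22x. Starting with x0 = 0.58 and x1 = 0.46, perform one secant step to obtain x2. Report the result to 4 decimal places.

h(0.58) = -0.147702, h(0.46) = 0.070084
x2 = 0.460000 − 0.070084·(0.460000 − 0.580000) / (0.070084 − (-0.147702)) = 0.460000 − (-0.008410)/(0.217785) = 0.498616

0.4986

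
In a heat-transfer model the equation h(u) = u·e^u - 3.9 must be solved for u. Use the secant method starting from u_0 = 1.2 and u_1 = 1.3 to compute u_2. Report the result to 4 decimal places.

1.1893

h(1.2) = 0.084140, h(1.3) = 0.870086
u_2 = 1.300000 − 0.870086·(1.300000 − 1.200000) / (0.870086 − 0.084140) = 1.300000 − (0.087009)/(0.785945) = 1.189294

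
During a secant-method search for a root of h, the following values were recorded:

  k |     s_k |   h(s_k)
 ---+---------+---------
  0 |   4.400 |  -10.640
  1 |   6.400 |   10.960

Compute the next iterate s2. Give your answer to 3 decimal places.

s2 = 6.400 − 10.960·(6.400 − 4.400) / (10.960 − (-10.640))
   = 6.400 − (21.92000)/(21.60000) = 5.38519

5.385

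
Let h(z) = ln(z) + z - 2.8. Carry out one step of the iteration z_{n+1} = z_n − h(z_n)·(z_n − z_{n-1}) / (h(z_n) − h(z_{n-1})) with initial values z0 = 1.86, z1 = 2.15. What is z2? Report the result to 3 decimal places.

h(1.86) = -0.31942, h(2.15) = 0.11547
z2 = 2.15000 − 0.11547·(2.15000 − 1.86000) / (0.11547 − (-0.31942)) = 2.15000 − (0.03349)/(0.43489) = 2.07300

2.073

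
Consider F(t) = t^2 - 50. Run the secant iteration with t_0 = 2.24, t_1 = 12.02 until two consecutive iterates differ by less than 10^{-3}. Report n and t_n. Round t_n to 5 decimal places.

n = 7, t_n = 7.07107

F(2.24) = -44.9824000, F(12.02) = 94.4804000
t_2 = 12.0200000 − 94.4804000·(9.7800000)/(139.4628000) = 5.3944460;  |Δ| = 6.6255540
F(5.3944460) = -20.8999523
t_3 = 5.3944460 − (-20.8999523)·(-6.6255540)/(-115.3803523) = 6.5945963;  |Δ| = 1.2001503
F(6.5945963) = -6.5112998
t_4 = 6.5945963 − (-6.5112998)·(1.2001503)/(14.3886525) = 7.1377005;  |Δ| = 0.5431042
F(7.1377005) = 0.9467689
t_5 = 7.1377005 − 0.9467689·(0.5431042)/(7.4580688) = 7.0687558;  |Δ| = 0.0689447
F(7.0687558) = -0.0326908
t_6 = 7.0687558 − (-0.0326908)·(-0.0689447)/(-0.9794597) = 7.0710570;  |Δ| = 0.0023011
F(7.0710570) = -0.0001534
t_7 = 7.0710570 − (-0.0001534)·(0.0023011)/(0.0325374) = 7.0710678;  |Δ| = 0.0000108
|t_7 − t_6| = 0.0000108 < 10^{-3}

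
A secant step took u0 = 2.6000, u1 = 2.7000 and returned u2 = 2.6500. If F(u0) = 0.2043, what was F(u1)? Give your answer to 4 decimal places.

The secant line through (2.6000, 0.2043) and (2.7000, F(u1)) crosses zero at u2 = 2.6500.
So (2.6000, 0.2043), (2.7000, F(u1)), (2.6500, 0) are collinear:
F(u1) = 0.2043 · (2.7000 − 2.6500) / (2.6000 − 2.6500) = 0.2043 · (0.050000)/(-0.050000) = -0.204300

-0.2043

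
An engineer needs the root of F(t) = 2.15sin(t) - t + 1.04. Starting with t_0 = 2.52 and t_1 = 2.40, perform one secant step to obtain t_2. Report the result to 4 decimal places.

F(2.52) = -0.227989, F(2.40) = 0.092246
t_2 = 2.400000 − 0.092246·(2.400000 − 2.520000) / (0.092246 − (-0.227989)) = 2.400000 − (-0.011070)/(0.320235) = 2.434567

2.4346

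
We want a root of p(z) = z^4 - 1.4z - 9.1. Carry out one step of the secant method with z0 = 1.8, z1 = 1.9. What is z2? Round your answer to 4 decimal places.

p(1.8) = -1.122400, p(1.9) = 1.272100
z2 = 1.900000 − 1.272100·(1.900000 − 1.800000) / (1.272100 − (-1.122400)) = 1.900000 − (0.127210)/(2.394500) = 1.846874

1.8469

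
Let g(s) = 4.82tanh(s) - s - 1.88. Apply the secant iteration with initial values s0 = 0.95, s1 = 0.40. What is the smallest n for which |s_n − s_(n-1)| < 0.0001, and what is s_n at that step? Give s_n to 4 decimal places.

n = 6, s_n = 0.5567

g(0.95) = 0.735754, g(0.40) = -0.448646
s2 = 0.400000 − (-0.448646)·(-0.550000)/(-1.184400) = 0.608338;  |Δ| = 0.208338
g(0.608338) = 0.128710
s3 = 0.608338 − 0.128710·(0.208338)/(0.577356) = 0.561893;  |Δ| = 0.046445
g(0.561893) = 0.013322
s4 = 0.561893 − 0.013322·(-0.046445)/(-0.115388) = 0.556531;  |Δ| = 0.005362
g(0.556531) = -0.000508
s5 = 0.556531 − (-0.000508)·(-0.005362)/(-0.013829) = 0.556728;  |Δ| = 0.000197
g(0.556728) = 0.000002
s6 = 0.556728 − 0.000002·(0.000197)/(0.000510) = 0.556727;  |Δ| = 0.000001
|s6 − s5| = 0.000001 < 0.0001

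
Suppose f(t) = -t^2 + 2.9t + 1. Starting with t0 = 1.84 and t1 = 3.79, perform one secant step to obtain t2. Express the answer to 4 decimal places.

f(1.84) = 2.950400, f(3.79) = -2.373100
t2 = 3.790000 − (-2.373100)·(3.790000 − 1.840000) / (-2.373100 − 2.950400) = 3.790000 − (-4.627545)/(-5.323500) = 2.920733

2.9207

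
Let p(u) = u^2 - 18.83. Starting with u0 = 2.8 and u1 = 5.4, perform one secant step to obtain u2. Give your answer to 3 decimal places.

p(2.8) = -10.99000, p(5.4) = 10.33000
u2 = 5.40000 − 10.33000·(5.40000 − 2.80000) / (10.33000 − (-10.99000)) = 5.40000 − (26.85800)/(21.32000) = 4.14024

4.140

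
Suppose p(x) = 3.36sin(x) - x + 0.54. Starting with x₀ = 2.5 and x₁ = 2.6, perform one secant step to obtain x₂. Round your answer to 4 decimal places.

2.5134

p(2.5) = 0.050866, p(2.6) = -0.327915
x₂ = 2.600000 − (-0.327915)·(2.600000 − 2.500000) / (-0.327915 − 0.050866) = 2.600000 − (-0.032792)/(-0.378782) = 2.513429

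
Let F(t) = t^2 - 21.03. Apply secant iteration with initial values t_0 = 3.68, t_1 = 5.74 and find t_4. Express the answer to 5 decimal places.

F(3.68) = -7.4876000, F(5.74) = 11.9176000
t_2 = 5.7400000 − 11.9176000·(5.7400000 − 3.6800000) / (11.9176000 − (-7.4876000)) = 5.7400000 − (24.5502560)/(19.4052000) = 4.4748620
F(4.4748620) = -1.0056101
t_3 = 4.4748620 − (-1.0056101)·(4.4748620 − 5.7400000) / (-1.0056101 − 11.9176000) = 4.4748620 − (1.2722356)/(-12.9232101) = 4.5733078
F(4.5733078) = -0.1148559
t_4 = 4.5733078 − (-0.1148559)·(4.5733078 − 4.4748620) / (-0.1148559 − (-1.0056101)) = 4.5733078 − (-0.0113071)/(0.8907542) = 4.5860016

4.58600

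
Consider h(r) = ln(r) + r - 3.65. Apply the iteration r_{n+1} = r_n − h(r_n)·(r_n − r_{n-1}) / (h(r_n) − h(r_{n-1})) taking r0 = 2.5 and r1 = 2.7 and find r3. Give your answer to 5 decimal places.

h(2.5) = -0.2337093, h(2.7) = 0.0432518
r2 = 2.7000000 − 0.0432518·(2.7000000 − 2.5000000) / (0.0432518 − (-0.2337093)) = 2.7000000 − (0.0086504)/(0.2769610) = 2.6687669
h(2.6687669) = 0.0003834
r3 = 2.6687669 − 0.0003834·(2.6687669 − 2.7000000) / (0.0003834 − 0.0432518) = 2.6687669 − (-0.0000120)/(-0.0428684) = 2.6684875

2.66849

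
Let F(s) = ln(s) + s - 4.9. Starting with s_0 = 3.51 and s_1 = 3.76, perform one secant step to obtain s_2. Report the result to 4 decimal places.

3.6154

F(3.51) = -0.134384, F(3.76) = 0.184419
s_2 = 3.760000 − 0.184419·(3.760000 − 3.510000) / (0.184419 − (-0.134384)) = 3.760000 − (0.046105)/(0.318803) = 3.615382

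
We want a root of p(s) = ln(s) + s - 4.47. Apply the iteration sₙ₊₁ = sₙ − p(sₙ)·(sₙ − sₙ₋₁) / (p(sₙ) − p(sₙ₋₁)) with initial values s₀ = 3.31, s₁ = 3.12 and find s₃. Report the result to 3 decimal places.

3.282

p(3.31) = 0.03695, p(3.12) = -0.21217
s₂ = 3.12000 − (-0.21217)·(3.12000 − 3.31000) / (-0.21217 − 0.03695) = 3.12000 − (0.04031)/(-0.24912) = 3.28182
p(3.28182) = 0.00022
s₃ = 3.28182 − 0.00022·(3.28182 − 3.12000) / (0.00022 − (-0.21217)) = 3.28182 − (0.00004)/(0.21238) = 3.28165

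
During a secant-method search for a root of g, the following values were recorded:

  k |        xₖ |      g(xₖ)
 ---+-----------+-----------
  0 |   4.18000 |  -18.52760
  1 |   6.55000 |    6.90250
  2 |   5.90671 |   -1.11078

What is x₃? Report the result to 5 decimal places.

x₃ = 5.90671 − (-1.11078)·(5.90671 − 6.55000) / (-1.11078 − 6.90250)
   = 5.90671 − (0.7145537)/(-8.0132800) = 5.9958812

5.99588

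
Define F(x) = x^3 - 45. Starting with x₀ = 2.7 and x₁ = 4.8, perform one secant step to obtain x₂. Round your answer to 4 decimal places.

3.2848

F(2.7) = -25.317000, F(4.8) = 65.592000
x₂ = 4.800000 − 65.592000·(4.800000 − 2.700000) / (65.592000 − (-25.317000)) = 4.800000 − (137.743200)/(90.909000) = 3.284823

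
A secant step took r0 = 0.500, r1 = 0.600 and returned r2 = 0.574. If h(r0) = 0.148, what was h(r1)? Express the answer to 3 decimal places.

The secant line through (0.500, 0.148) and (0.600, h(r1)) crosses zero at r2 = 0.574.
So (0.500, 0.148), (0.600, h(r1)), (0.574, 0) are collinear:
h(r1) = 0.148 · (0.600 − 0.574) / (0.500 − 0.574) = 0.148 · (0.02600)/(-0.07400) = -0.05200

-0.052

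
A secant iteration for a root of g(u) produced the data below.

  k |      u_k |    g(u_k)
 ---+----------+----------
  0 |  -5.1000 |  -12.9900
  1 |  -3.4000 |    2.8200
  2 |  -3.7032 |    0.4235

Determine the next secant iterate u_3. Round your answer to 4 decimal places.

-3.7568

u_3 = -3.7032 − 0.4235·(-3.7032 − (-3.4000)) / (0.4235 − 2.8200)
   = -3.7032 − (-0.128405)/(-2.396500) = -3.756780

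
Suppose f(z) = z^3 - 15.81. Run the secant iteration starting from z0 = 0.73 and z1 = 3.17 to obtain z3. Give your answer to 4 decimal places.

f(0.73) = -15.420983, f(3.17) = 16.045013
z2 = 3.170000 − 16.045013·(3.170000 − 0.730000) / (16.045013 − (-15.420983)) = 3.170000 − (39.149832)/(31.465996) = 1.925805
f(1.925805) = -8.667718
z3 = 1.925805 − (-8.667718)·(1.925805 − 3.170000) / (-8.667718 − 16.045013) = 1.925805 − (10.784330)/(-24.712731) = 2.362193

2.3622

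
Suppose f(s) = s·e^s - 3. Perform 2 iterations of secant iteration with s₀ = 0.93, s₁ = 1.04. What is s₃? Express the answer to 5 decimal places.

1.04990

f(0.93) = -0.6429065, f(1.04) = -0.0576143
s₂ = 1.0400000 − (-0.0576143)·(1.0400000 − 0.9300000) / (-0.0576143 − (-0.6429065)) = 1.0400000 − (-0.0063376)/(0.5852922) = 1.0508281
f(1.0508281) = 0.0053875
s₃ = 1.0508281 − 0.0053875·(1.0508281 − 1.0400000) / (0.0053875 − (-0.0576143)) = 1.0508281 − (0.0000583)/(0.0630018) = 1.0499021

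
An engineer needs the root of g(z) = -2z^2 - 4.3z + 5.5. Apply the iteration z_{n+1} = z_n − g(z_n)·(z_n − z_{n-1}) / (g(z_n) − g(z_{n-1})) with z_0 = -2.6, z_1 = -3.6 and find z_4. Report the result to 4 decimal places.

-3.0514

g(-2.6) = 3.160000, g(-3.6) = -4.940000
z_2 = -3.600000 − (-4.940000)·(-3.600000 − (-2.600000)) / (-4.940000 − 3.160000) = -3.600000 − (4.940000)/(-8.100000) = -2.990123
g(-2.990123) = 0.475854
z_3 = -2.990123 − 0.475854·(-2.990123 − (-3.600000)) / (0.475854 − (-4.940000)) = -2.990123 − (0.290212)/(5.415854) = -3.043709
g(-3.043709) = 0.059618
z_4 = -3.043709 − 0.059618·(-3.043709 − (-2.990123)) / (0.059618 − 0.475854) = -3.043709 − (-0.003195)/(-0.416236) = -3.051384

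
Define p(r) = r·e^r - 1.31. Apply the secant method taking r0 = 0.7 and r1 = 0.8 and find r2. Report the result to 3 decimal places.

p(0.7) = 0.09963, p(0.8) = 0.47043
r2 = 0.80000 − 0.47043·(0.80000 − 0.70000) / (0.47043 − 0.09963) = 0.80000 − (0.04704)/(0.37081) = 0.67313

0.673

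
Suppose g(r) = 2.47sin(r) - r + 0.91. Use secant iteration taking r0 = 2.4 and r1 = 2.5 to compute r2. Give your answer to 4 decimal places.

g(2.4) = 0.178394, g(2.5) = -0.111774
r2 = 2.500000 − (-0.111774)·(2.500000 − 2.400000) / (-0.111774 − 0.178394) = 2.500000 − (-0.011177)/(-0.290168) = 2.461480

2.4615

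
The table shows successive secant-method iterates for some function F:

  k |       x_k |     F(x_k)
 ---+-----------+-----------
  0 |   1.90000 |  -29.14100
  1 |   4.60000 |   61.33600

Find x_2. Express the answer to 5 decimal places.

2.76962

x_2 = 4.60000 − 61.33600·(4.60000 − 1.90000) / (61.33600 − (-29.14100))
   = 4.60000 − (165.6072000)/(90.4770000) = 2.7696210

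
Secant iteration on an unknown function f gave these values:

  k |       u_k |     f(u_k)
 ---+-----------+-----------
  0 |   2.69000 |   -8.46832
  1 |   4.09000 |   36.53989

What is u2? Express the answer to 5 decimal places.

2.95341

u2 = 4.09000 − 36.53989·(4.09000 − 2.69000) / (36.53989 − (-8.46832))
   = 4.09000 − (51.1558460)/(45.0082100) = 2.9534108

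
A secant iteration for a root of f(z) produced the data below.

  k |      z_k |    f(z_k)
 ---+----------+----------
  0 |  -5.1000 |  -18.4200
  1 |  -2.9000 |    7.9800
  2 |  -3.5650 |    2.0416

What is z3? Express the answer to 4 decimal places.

-3.7936

z3 = -3.5650 − 2.0416·(-3.5650 − (-2.9000)) / (2.0416 − 7.9800)
   = -3.5650 − (-1.357664)/(-5.938400) = -3.793625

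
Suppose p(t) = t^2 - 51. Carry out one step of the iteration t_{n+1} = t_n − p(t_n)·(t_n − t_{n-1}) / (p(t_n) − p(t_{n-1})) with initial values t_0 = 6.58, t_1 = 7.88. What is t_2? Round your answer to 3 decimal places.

7.113

p(6.58) = -7.70360, p(7.88) = 11.09440
t_2 = 7.88000 − 11.09440·(7.88000 − 6.58000) / (11.09440 − (-7.70360)) = 7.88000 − (14.42272)/(18.79800) = 7.11275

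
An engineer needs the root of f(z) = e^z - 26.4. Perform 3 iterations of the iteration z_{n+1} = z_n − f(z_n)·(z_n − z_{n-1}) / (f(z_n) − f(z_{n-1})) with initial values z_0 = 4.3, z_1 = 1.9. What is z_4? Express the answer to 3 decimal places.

3.062

f(4.3) = 47.29979, f(1.9) = -19.71411
z_2 = 1.90000 − (-19.71411)·(1.90000 − 4.30000) / (-19.71411 − 47.29979) = 1.90000 − (47.31385)/(-67.01390) = 2.60603
f(2.60603) = -12.85482
z_3 = 2.60603 − (-12.85482)·(2.60603 − 1.90000) / (-12.85482 − (-19.71411)) = 2.60603 − (-9.07590)/(6.85928) = 3.92919
f(3.92919) = 24.46557
z_4 = 3.92919 − 24.46557·(3.92919 − 2.60603) / (24.46557 − (-12.85482)) = 3.92919 − (32.37175)/(37.32039) = 3.06178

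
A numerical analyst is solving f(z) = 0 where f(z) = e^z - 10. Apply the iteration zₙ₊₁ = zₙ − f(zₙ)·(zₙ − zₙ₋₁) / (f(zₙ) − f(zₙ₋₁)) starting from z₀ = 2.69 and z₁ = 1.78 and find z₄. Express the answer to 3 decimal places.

2.301

f(2.69) = 4.73168, f(1.78) = -4.07014
z₂ = 1.78000 − (-4.07014)·(1.78000 − 2.69000) / (-4.07014 − 4.73168) = 1.78000 − (3.70383)/(-8.80182) = 2.20080
f(2.20080) = -0.96774
z₃ = 2.20080 − (-0.96774)·(2.20080 − 1.78000) / (-0.96774 − (-4.07014)) = 2.20080 − (-0.40723)/(3.10241) = 2.33206
f(2.33206) = 0.29918
z₄ = 2.33206 − 0.29918·(2.33206 − 2.20080) / (0.29918 − (-0.96774)) = 2.33206 − (0.03927)/(1.26692) = 2.30107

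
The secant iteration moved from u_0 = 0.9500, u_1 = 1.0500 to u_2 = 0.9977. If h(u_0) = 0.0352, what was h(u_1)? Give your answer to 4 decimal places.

-0.0386

The secant line through (0.9500, 0.0352) and (1.0500, h(u_1)) crosses zero at u_2 = 0.9977.
So (0.9500, 0.0352), (1.0500, h(u_1)), (0.9977, 0) are collinear:
h(u_1) = 0.0352 · (1.0500 − 0.9977) / (0.9500 − 0.9977) = 0.0352 · (0.052300)/(-0.047700) = -0.038595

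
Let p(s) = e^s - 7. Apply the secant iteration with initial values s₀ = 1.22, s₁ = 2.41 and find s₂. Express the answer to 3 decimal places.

p(1.22) = -3.61281, p(2.41) = 4.13396
s₂ = 2.41000 − 4.13396·(2.41000 − 1.22000) / (4.13396 − (-3.61281)) = 2.41000 − (4.91941)/(7.74677) = 1.77497

1.775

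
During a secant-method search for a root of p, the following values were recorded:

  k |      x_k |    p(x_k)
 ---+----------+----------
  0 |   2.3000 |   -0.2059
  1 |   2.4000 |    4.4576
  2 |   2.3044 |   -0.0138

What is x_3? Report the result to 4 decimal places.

2.3047

x_3 = 2.3044 − (-0.0138)·(2.3044 − 2.4000) / (-0.0138 − 4.4576)
   = 2.3044 − (0.001319)/(-4.471400) = 2.304695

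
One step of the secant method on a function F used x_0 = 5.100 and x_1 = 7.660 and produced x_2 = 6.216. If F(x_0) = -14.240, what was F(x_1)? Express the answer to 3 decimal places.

18.425

The secant line through (5.100, -14.240) and (7.660, F(x_1)) crosses zero at x_2 = 6.216.
So (5.100, -14.240), (7.660, F(x_1)), (6.216, 0) are collinear:
F(x_1) = -14.240 · (7.660 − 6.216) / (5.100 − 6.216) = -14.240 · (1.44400)/(-1.11600) = 18.42523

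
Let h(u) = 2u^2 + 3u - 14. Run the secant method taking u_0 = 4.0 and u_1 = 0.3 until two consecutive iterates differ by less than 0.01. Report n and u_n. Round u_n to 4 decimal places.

h(4.0) = 30.000000, h(0.3) = -12.920000
u_2 = 0.300000 − (-12.920000)·(-3.700000)/(-42.920000) = 1.413793;  |Δ| = 1.113793
h(1.413793) = -5.760999
u_3 = 1.413793 − (-5.760999)·(1.113793)/(7.159001) = 2.310086;  |Δ| = 0.896293
h(2.310086) = 3.603251
u_4 = 2.310086 − 3.603251·(0.896293)/(9.364249) = 1.965203;  |Δ| = 0.344883
h(1.965203) = -0.380344
u_5 = 1.965203 − (-0.380344)·(-0.344883)/(-3.983594) = 1.998132;  |Δ| = 0.032929
h(1.998132) = -0.020544
u_6 = 1.998132 − (-0.020544)·(0.032929)/(0.359799) = 2.000012;  |Δ| = 0.001880
|u_6 − u_5| = 0.001880 < 0.01

n = 6, u_n = 2.0000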